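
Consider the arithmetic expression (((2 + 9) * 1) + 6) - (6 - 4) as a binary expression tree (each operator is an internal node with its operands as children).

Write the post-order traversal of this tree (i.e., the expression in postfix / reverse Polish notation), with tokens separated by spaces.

Post-order on an expression tree gives postfix notation: for each operator, emit left operand, right operand, then the operator.

2 9 + 1 * 6 + 6 4 - -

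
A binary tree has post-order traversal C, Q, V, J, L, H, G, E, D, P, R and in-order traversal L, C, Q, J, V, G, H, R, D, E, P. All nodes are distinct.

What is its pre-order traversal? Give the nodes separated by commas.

The last element of post-order is the root; it splits in-order into left and right subtrees.
Root R: left subtree has 7 nodes {L, C, Q, J, V, G, H}, right has 3 {D, E, P}.
  Root G: left subtree has 5 nodes {L, C, Q, J, V}, right has 1 {H}.
    Root L: left subtree has 0 nodes { }, right has 4 {C, Q, J, V}.
      Root J: left subtree has 2 nodes {C, Q}, right has 1 {V}.
        Root Q: left subtree has 1 node {C}, right has 0 { }.
  Root P: left subtree has 2 nodes {D, E}, right has 0 { }.
    Root D: left subtree has 0 nodes { }, right has 1 {E}.

R, G, L, J, Q, C, V, H, P, D, E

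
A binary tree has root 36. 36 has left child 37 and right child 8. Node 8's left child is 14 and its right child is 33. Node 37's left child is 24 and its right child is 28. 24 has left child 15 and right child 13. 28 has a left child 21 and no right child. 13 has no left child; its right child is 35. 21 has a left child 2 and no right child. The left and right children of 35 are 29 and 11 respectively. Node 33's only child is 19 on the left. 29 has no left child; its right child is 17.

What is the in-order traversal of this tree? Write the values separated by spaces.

15 24 13 29 17 35 11 37 2 21 28 36 14 8 19 33

In-order visits the left subtree, then the node, then the right subtree.
At 36: go left to 37.
  At 37: go left to 24.
    At 24: go left to 15.
      15 is a leaf — visit 15.
    Visit 24.
    At 24: go right to 13.
      At 13: no left child.
      Visit 13.
      At 13: go right to 35.
        At 35: go left to 29.
          At 29: no left child.
          Visit 29.
          At 29: go right to 17.
            17 is a leaf — visit 17.
        Visit 35.
        At 35: go right to 11.
          11 is a leaf — visit 11.
  Visit 37.
  At 37: go right to 28.
    At 28: go left to 21.
      At 21: go left to 2.
        2 is a leaf — visit 2.
      Visit 21.
      At 21: no right child.
    Visit 28.
    At 28: no right child.
Visit 36.
At 36: go right to 8.
  At 8: go left to 14.
    14 is a leaf — visit 14.
  Visit 8.
  At 8: go right to 33.
    At 33: go left to 19.
      19 is a leaf — visit 19.
    Visit 33.
    At 33: no right child.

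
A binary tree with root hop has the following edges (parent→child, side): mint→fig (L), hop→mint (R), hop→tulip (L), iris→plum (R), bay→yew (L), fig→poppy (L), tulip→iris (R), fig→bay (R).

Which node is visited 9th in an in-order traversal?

mint

In-order visits the left subtree, then the node, then the right subtree.
At hop: go left to tulip.
  At tulip: no left child.
  Visit tulip.
  At tulip: go right to iris.
    At iris: no left child.
    Visit iris.
    At iris: go right to plum.
      plum is a leaf — visit plum.
Visit hop.
At hop: go right to mint.
  At mint: go left to fig.
    At fig: go left to poppy.
      poppy is a leaf — visit poppy.
    Visit fig.
    At fig: go right to bay.
      At bay: go left to yew.
        yew is a leaf — visit yew.
      Visit bay.
      At bay: no right child.
  Visit mint.
  At mint: no right child.
Full in-order sequence: tulip, iris, plum, hop, poppy, fig, yew, bay, mint.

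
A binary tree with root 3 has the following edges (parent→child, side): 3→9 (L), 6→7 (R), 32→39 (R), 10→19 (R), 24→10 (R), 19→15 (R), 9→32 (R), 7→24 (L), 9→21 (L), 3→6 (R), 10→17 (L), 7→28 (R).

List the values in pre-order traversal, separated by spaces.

3 9 21 32 39 6 7 24 10 17 19 15 28

Pre-order visits the node, then its left subtree, then its right subtree.
Visit 3.
At 3: go left to 9.
  Visit 9.
  At 9: go left to 21.
    21 is a leaf — visit 21.
  At 9: go right to 32.
    Visit 32.
    At 32: no left child.
    At 32: go right to 39.
      39 is a leaf — visit 39.
At 3: go right to 6.
  Visit 6.
  At 6: no left child.
  At 6: go right to 7.
    Visit 7.
    At 7: go left to 24.
      Visit 24.
      At 24: no left child.
      At 24: go right to 10.
        Visit 10.
        At 10: go left to 17.
          17 is a leaf — visit 17.
        At 10: go right to 19.
          Visit 19.
          At 19: no left child.
          At 19: go right to 15.
            15 is a leaf — visit 15.
    At 7: go right to 28.
      28 is a leaf — visit 28.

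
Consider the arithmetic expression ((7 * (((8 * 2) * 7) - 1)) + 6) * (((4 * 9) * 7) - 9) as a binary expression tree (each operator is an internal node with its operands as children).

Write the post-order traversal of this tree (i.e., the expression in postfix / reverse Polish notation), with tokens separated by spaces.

7 8 2 * 7 * 1 - * 6 + 4 9 * 7 * 9 - *

Post-order on an expression tree gives postfix notation: for each operator, emit left operand, right operand, then the operator.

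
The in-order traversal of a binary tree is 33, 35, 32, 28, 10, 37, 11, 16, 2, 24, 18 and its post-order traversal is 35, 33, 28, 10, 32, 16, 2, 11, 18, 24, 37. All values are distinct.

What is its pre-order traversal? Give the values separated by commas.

The last element of post-order is the root; it splits in-order into left and right subtrees.
Root 37: left subtree has 5 nodes {33, 35, 32, 28, 10}, right has 5 {11, 16, 2, 24, 18}.
  Root 32: left subtree has 2 nodes {33, 35}, right has 2 {28, 10}.
    Root 33: left subtree has 0 nodes { }, right has 1 {35}.
    Root 10: left subtree has 1 node {28}, right has 0 { }.
  Root 24: left subtree has 3 nodes {11, 16, 2}, right has 1 {18}.
    Root 11: left subtree has 0 nodes { }, right has 2 {16, 2}.
      Root 2: left subtree has 1 node {16}, right has 0 { }.

37, 32, 33, 35, 10, 28, 24, 11, 2, 16, 18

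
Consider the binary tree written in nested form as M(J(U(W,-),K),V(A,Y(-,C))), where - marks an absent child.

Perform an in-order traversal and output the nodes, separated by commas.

In-order visits the left subtree, then the node, then the right subtree.
At M: go left to J.
  At J: go left to U.
    At U: go left to W.
      W is a leaf — visit W.
    Visit U.
    At U: no right child.
  Visit J.
  At J: go right to K.
    K is a leaf — visit K.
Visit M.
At M: go right to V.
  At V: go left to A.
    A is a leaf — visit A.
  Visit V.
  At V: go right to Y.
    At Y: no left child.
    Visit Y.
    At Y: go right to C.
      C is a leaf — visit C.

W, U, J, K, M, A, V, Y, C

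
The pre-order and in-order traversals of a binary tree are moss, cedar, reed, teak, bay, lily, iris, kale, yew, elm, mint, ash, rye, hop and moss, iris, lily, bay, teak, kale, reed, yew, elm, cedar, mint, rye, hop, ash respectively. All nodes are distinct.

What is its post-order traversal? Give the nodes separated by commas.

The first element of pre-order is the root; it splits in-order into left and right subtrees.
Root moss: left subtree has 0 nodes { }, right has 13 {iris, lily, bay, teak, kale, reed, yew, elm, cedar, mint, rye, hop, ash}.
  Root cedar: left subtree has 8 nodes {iris, lily, bay, teak, kale, reed, yew, elm}, right has 4 {mint, rye, hop, ash}.
    Root reed: left subtree has 5 nodes {iris, lily, bay, teak, kale}, right has 2 {yew, elm}.
      Root teak: left subtree has 3 nodes {iris, lily, bay}, right has 1 {kale}.
        Root bay: left subtree has 2 nodes {iris, lily}, right has 0 { }.
          Root lily: left subtree has 1 node {iris}, right has 0 { }.
      Root yew: left subtree has 0 nodes { }, right has 1 {elm}.
    Root mint: left subtree has 0 nodes { }, right has 3 {rye, hop, ash}.
      Root ash: left subtree has 2 nodes {rye, hop}, right has 0 { }.
        Root rye: left subtree has 0 nodes { }, right has 1 {hop}.

iris, lily, bay, kale, teak, elm, yew, reed, hop, rye, ash, mint, cedar, moss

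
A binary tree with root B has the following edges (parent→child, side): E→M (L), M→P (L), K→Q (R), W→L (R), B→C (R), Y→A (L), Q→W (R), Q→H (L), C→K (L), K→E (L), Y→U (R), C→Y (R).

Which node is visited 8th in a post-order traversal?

K

Post-order visits the left subtree, then the right subtree, then the node.
At B: no left child.
At B: go right to C.
  At C: go left to K.
    At K: go left to E.
      At E: go left to M.
        At M: go left to P.
          P is a leaf — visit P.
        At M: no right child.
        Visit M.
      At E: no right child.
      Visit E.
    At K: go right to Q.
      At Q: go left to H.
        H is a leaf — visit H.
      At Q: go right to W.
        At W: no left child.
        At W: go right to L.
          L is a leaf — visit L.
        Visit W.
      Visit Q.
    Visit K.
  At C: go right to Y.
    At Y: go left to A.
      A is a leaf — visit A.
    At Y: go right to U.
      U is a leaf — visit U.
    Visit Y.
  Visit C.
Visit B.
Full post-order sequence: P, M, E, H, L, W, Q, K, A, U, Y, C, B.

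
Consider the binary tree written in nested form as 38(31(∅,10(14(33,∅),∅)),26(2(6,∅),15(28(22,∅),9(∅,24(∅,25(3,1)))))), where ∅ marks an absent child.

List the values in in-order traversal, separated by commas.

In-order visits the left subtree, then the node, then the right subtree.
At 38: go left to 31.
  At 31: no left child.
  Visit 31.
  At 31: go right to 10.
    At 10: go left to 14.
      At 14: go left to 33.
        33 is a leaf — visit 33.
      Visit 14.
      At 14: no right child.
    Visit 10.
    At 10: no right child.
Visit 38.
At 38: go right to 26.
  At 26: go left to 2.
    At 2: go left to 6.
      6 is a leaf — visit 6.
    Visit 2.
    At 2: no right child.
  Visit 26.
  At 26: go right to 15.
    At 15: go left to 28.
      At 28: go left to 22.
        22 is a leaf — visit 22.
      Visit 28.
      At 28: no right child.
    Visit 15.
    At 15: go right to 9.
      At 9: no left child.
      Visit 9.
      At 9: go right to 24.
        At 24: no left child.
        Visit 24.
        At 24: go right to 25.
          At 25: go left to 3.
            3 is a leaf — visit 3.
          Visit 25.
          At 25: go right to 1.
            1 is a leaf — visit 1.

31, 33, 14, 10, 38, 6, 2, 26, 22, 28, 15, 9, 24, 3, 25, 1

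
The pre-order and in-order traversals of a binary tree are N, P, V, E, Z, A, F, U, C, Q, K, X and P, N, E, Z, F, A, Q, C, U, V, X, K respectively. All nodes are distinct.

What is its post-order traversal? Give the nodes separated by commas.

The first element of pre-order is the root; it splits in-order into left and right subtrees.
Root N: left subtree has 1 node {P}, right has 10 {E, Z, F, A, Q, C, U, V, X, K}.
  Root V: left subtree has 7 nodes {E, Z, F, A, Q, C, U}, right has 2 {X, K}.
    Root E: left subtree has 0 nodes { }, right has 6 {Z, F, A, Q, C, U}.
      Root Z: left subtree has 0 nodes { }, right has 5 {F, A, Q, C, U}.
        Root A: left subtree has 1 node {F}, right has 3 {Q, C, U}.
          Root U: left subtree has 2 nodes {Q, C}, right has 0 { }.
            Root C: left subtree has 1 node {Q}, right has 0 { }.
    Root K: left subtree has 1 node {X}, right has 0 { }.

P, F, Q, C, U, A, Z, E, X, K, V, N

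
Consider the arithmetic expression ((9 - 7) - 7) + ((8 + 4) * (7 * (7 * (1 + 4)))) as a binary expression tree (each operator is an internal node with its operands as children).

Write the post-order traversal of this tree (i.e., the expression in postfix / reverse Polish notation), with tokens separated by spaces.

9 7 - 7 - 8 4 + 7 7 1 4 + * * * +

Post-order on an expression tree gives postfix notation: for each operator, emit left operand, right operand, then the operator.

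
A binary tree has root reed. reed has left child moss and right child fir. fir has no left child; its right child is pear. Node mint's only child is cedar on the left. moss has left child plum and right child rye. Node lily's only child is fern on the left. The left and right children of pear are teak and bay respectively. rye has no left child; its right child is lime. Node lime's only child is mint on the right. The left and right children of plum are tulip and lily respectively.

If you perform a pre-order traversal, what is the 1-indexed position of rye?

7

Pre-order visits the node, then its left subtree, then its right subtree.
Visit reed.
At reed: go left to moss.
  Visit moss.
  At moss: go left to plum.
    Visit plum.
    At plum: go left to tulip.
      tulip is a leaf — visit tulip.
    At plum: go right to lily.
      Visit lily.
      At lily: go left to fern.
        fern is a leaf — visit fern.
      At lily: no right child.
  At moss: go right to rye.
    Visit rye.
    At rye: no left child.
    At rye: go right to lime.
      Visit lime.
      At lime: no left child.
      At lime: go right to mint.
        Visit mint.
        At mint: go left to cedar.
          cedar is a leaf — visit cedar.
        At mint: no right child.
At reed: go right to fir.
  Visit fir.
  At fir: no left child.
  At fir: go right to pear.
    Visit pear.
    At pear: go left to teak.
      teak is a leaf — visit teak.
    At pear: go right to bay.
      bay is a leaf — visit bay.
Full pre-order sequence: reed, moss, plum, tulip, lily, fern, rye, lime, mint, cedar, fir, pear, teak, bay.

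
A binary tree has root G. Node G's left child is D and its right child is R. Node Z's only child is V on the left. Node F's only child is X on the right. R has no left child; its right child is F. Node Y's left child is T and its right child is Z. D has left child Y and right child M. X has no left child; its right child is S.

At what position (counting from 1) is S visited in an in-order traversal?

In-order visits the left subtree, then the node, then the right subtree.
At G: go left to D.
  At D: go left to Y.
    At Y: go left to T.
      T is a leaf — visit T.
    Visit Y.
    At Y: go right to Z.
      At Z: go left to V.
        V is a leaf — visit V.
      Visit Z.
      At Z: no right child.
  Visit D.
  At D: go right to M.
    M is a leaf — visit M.
Visit G.
At G: go right to R.
  At R: no left child.
  Visit R.
  At R: go right to F.
    At F: no left child.
    Visit F.
    At F: go right to X.
      At X: no left child.
      Visit X.
      At X: go right to S.
        S is a leaf — visit S.
Full in-order sequence: T, Y, V, Z, D, M, G, R, F, X, S.

11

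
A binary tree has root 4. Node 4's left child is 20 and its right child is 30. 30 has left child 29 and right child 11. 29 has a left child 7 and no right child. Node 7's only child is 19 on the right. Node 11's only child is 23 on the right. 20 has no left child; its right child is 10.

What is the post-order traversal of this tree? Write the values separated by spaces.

10 20 19 7 29 23 11 30 4

Post-order visits the left subtree, then the right subtree, then the node.
At 4: go left to 20.
  At 20: no left child.
  At 20: go right to 10.
    10 is a leaf — visit 10.
  Visit 20.
At 4: go right to 30.
  At 30: go left to 29.
    At 29: go left to 7.
      At 7: no left child.
      At 7: go right to 19.
        19 is a leaf — visit 19.
      Visit 7.
    At 29: no right child.
    Visit 29.
  At 30: go right to 11.
    At 11: no left child.
    At 11: go right to 23.
      23 is a leaf — visit 23.
    Visit 11.
  Visit 30.
Visit 4.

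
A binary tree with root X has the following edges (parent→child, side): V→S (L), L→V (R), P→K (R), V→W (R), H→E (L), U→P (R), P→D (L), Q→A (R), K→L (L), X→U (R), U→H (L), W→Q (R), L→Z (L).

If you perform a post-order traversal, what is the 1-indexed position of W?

Post-order visits the left subtree, then the right subtree, then the node.
At X: no left child.
At X: go right to U.
  At U: go left to H.
    At H: go left to E.
      E is a leaf — visit E.
    At H: no right child.
    Visit H.
  At U: go right to P.
    At P: go left to D.
      D is a leaf — visit D.
    At P: go right to K.
      At K: go left to L.
        At L: go left to Z.
          Z is a leaf — visit Z.
        At L: go right to V.
          At V: go left to S.
            S is a leaf — visit S.
          At V: go right to W.
            At W: no left child.
            At W: go right to Q.
              At Q: no left child.
              At Q: go right to A.
                A is a leaf — visit A.
              Visit Q.
            Visit W.
          Visit V.
        Visit L.
      At K: no right child.
      Visit K.
    Visit P.
  Visit U.
Visit X.
Full post-order sequence: E, H, D, Z, S, A, Q, W, V, L, K, P, U, X.

8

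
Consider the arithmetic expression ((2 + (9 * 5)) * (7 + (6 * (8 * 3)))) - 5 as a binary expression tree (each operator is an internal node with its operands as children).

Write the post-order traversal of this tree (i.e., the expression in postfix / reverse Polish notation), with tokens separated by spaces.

Post-order on an expression tree gives postfix notation: for each operator, emit left operand, right operand, then the operator.

2 9 5 * + 7 6 8 3 * * + * 5 -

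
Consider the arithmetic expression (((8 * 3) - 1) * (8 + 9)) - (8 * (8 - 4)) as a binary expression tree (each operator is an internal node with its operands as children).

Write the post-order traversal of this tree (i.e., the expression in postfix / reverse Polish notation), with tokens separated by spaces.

8 3 * 1 - 8 9 + * 8 8 4 - * -

Post-order on an expression tree gives postfix notation: for each operator, emit left operand, right operand, then the operator.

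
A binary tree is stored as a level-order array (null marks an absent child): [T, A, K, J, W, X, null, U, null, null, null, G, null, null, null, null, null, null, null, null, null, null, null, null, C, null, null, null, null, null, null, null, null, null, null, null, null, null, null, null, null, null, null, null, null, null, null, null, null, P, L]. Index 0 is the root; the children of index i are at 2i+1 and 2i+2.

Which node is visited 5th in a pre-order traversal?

W

Pre-order visits the node, then its left subtree, then its right subtree.
Visit T.
At T: go left to A.
  Visit A.
  At A: go left to J.
    Visit J.
    At J: go left to U.
      U is a leaf — visit U.
    At J: no right child.
  At A: go right to W.
    W is a leaf — visit W.
At T: go right to K.
  Visit K.
  At K: go left to X.
    Visit X.
    At X: go left to G.
      Visit G.
      At G: no left child.
      At G: go right to C.
        Visit C.
        At C: go left to P.
          P is a leaf — visit P.
        At C: go right to L.
          L is a leaf — visit L.
    At X: no right child.
  At K: no right child.
Full pre-order sequence: T, A, J, U, W, K, X, G, C, P, L.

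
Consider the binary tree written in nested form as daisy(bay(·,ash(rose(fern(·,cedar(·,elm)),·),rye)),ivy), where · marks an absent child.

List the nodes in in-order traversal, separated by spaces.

In-order visits the left subtree, then the node, then the right subtree.
At daisy: go left to bay.
  At bay: no left child.
  Visit bay.
  At bay: go right to ash.
    At ash: go left to rose.
      At rose: go left to fern.
        At fern: no left child.
        Visit fern.
        At fern: go right to cedar.
          At cedar: no left child.
          Visit cedar.
          At cedar: go right to elm.
            elm is a leaf — visit elm.
      Visit rose.
      At rose: no right child.
    Visit ash.
    At ash: go right to rye.
      rye is a leaf — visit rye.
Visit daisy.
At daisy: go right to ivy.
  ivy is a leaf — visit ivy.

bay fern cedar elm rose ash rye daisy ivy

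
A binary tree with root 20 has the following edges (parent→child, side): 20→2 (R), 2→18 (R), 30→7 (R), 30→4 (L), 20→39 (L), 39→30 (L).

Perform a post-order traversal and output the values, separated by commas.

Post-order visits the left subtree, then the right subtree, then the node.
At 20: go left to 39.
  At 39: go left to 30.
    At 30: go left to 4.
      4 is a leaf — visit 4.
    At 30: go right to 7.
      7 is a leaf — visit 7.
    Visit 30.
  At 39: no right child.
  Visit 39.
At 20: go right to 2.
  At 2: no left child.
  At 2: go right to 18.
    18 is a leaf — visit 18.
  Visit 2.
Visit 20.

4, 7, 30, 39, 18, 2, 20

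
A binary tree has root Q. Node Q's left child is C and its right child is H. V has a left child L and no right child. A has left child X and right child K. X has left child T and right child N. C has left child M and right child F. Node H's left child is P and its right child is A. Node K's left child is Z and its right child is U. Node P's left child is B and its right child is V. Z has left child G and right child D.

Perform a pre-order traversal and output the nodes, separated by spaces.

Pre-order visits the node, then its left subtree, then its right subtree.
Visit Q.
At Q: go left to C.
  Visit C.
  At C: go left to M.
    M is a leaf — visit M.
  At C: go right to F.
    F is a leaf — visit F.
At Q: go right to H.
  Visit H.
  At H: go left to P.
    Visit P.
    At P: go left to B.
      B is a leaf — visit B.
    At P: go right to V.
      Visit V.
      At V: go left to L.
        L is a leaf — visit L.
      At V: no right child.
  At H: go right to A.
    Visit A.
    At A: go left to X.
      Visit X.
      At X: go left to T.
        T is a leaf — visit T.
      At X: go right to N.
        N is a leaf — visit N.
    At A: go right to K.
      Visit K.
      At K: go left to Z.
        Visit Z.
        At Z: go left to G.
          G is a leaf — visit G.
        At Z: go right to D.
          D is a leaf — visit D.
      At K: go right to U.
        U is a leaf — visit U.

Q C M F H P B V L A X T N K Z G D U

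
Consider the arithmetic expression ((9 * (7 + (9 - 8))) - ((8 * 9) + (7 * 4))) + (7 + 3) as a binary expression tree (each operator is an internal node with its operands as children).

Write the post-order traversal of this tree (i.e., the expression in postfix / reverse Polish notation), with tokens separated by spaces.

9 7 9 8 - + * 8 9 * 7 4 * + - 7 3 + +

Post-order on an expression tree gives postfix notation: for each operator, emit left operand, right operand, then the operator.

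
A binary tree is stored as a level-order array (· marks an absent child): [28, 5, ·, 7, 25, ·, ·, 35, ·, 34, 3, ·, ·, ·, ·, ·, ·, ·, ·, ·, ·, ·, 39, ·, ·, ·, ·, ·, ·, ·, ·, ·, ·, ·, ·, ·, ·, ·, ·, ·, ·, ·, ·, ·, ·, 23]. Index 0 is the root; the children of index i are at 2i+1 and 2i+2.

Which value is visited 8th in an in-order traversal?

39

In-order visits the left subtree, then the node, then the right subtree.
At 28: go left to 5.
  At 5: go left to 7.
    At 7: go left to 35.
      35 is a leaf — visit 35.
    Visit 7.
    At 7: no right child.
  Visit 5.
  At 5: go right to 25.
    At 25: go left to 34.
      34 is a leaf — visit 34.
    Visit 25.
    At 25: go right to 3.
      At 3: no left child.
      Visit 3.
      At 3: go right to 39.
        At 39: go left to 23.
          23 is a leaf — visit 23.
        Visit 39.
        At 39: no right child.
Visit 28.
At 28: no right child.
Full in-order sequence: 35, 7, 5, 34, 25, 3, 23, 39, 28.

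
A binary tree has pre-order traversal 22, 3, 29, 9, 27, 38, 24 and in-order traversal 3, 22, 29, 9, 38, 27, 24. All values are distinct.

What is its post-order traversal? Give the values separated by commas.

3, 38, 24, 27, 9, 29, 22

The first element of pre-order is the root; it splits in-order into left and right subtrees.
Root 22: left subtree has 1 node {3}, right has 5 {29, 9, 38, 27, 24}.
  Root 29: left subtree has 0 nodes { }, right has 4 {9, 38, 27, 24}.
    Root 9: left subtree has 0 nodes { }, right has 3 {38, 27, 24}.
      Root 27: left subtree has 1 node {38}, right has 1 {24}.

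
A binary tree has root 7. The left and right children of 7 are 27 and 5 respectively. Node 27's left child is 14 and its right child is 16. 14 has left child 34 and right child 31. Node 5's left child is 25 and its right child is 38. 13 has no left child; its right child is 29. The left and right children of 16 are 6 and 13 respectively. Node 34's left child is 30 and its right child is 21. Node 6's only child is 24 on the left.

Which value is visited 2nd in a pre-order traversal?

Pre-order visits the node, then its left subtree, then its right subtree.
Visit 7.
At 7: go left to 27.
  Visit 27.
  At 27: go left to 14.
    Visit 14.
    At 14: go left to 34.
      Visit 34.
      At 34: go left to 30.
        30 is a leaf — visit 30.
      At 34: go right to 21.
        21 is a leaf — visit 21.
    At 14: go right to 31.
      31 is a leaf — visit 31.
  At 27: go right to 16.
    Visit 16.
    At 16: go left to 6.
      Visit 6.
      At 6: go left to 24.
        24 is a leaf — visit 24.
      At 6: no right child.
    At 16: go right to 13.
      Visit 13.
      At 13: no left child.
      At 13: go right to 29.
        29 is a leaf — visit 29.
At 7: go right to 5.
  Visit 5.
  At 5: go left to 25.
    25 is a leaf — visit 25.
  At 5: go right to 38.
    38 is a leaf — visit 38.
Full pre-order sequence: 7, 27, 14, 34, 30, 21, 31, 16, 6, 24, 13, 29, 5, 25, 38.

27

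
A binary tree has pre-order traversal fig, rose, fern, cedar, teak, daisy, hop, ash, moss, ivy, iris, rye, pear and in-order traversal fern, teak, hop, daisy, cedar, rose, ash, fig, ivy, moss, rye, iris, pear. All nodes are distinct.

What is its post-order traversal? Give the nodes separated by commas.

hop, daisy, teak, cedar, fern, ash, rose, ivy, rye, pear, iris, moss, fig

The first element of pre-order is the root; it splits in-order into left and right subtrees.
Root fig: left subtree has 7 nodes {fern, teak, hop, daisy, cedar, rose, ash}, right has 5 {ivy, moss, rye, iris, pear}.
  Root rose: left subtree has 5 nodes {fern, teak, hop, daisy, cedar}, right has 1 {ash}.
    Root fern: left subtree has 0 nodes { }, right has 4 {teak, hop, daisy, cedar}.
      Root cedar: left subtree has 3 nodes {teak, hop, daisy}, right has 0 { }.
        Root teak: left subtree has 0 nodes { }, right has 2 {hop, daisy}.
          Root daisy: left subtree has 1 node {hop}, right has 0 { }.
  Root moss: left subtree has 1 node {ivy}, right has 3 {rye, iris, pear}.
    Root iris: left subtree has 1 node {rye}, right has 1 {pear}.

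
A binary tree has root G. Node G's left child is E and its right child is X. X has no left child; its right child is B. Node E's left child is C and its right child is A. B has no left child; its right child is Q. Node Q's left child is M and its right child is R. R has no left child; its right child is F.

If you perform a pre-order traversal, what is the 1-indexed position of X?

5

Pre-order visits the node, then its left subtree, then its right subtree.
Visit G.
At G: go left to E.
  Visit E.
  At E: go left to C.
    C is a leaf — visit C.
  At E: go right to A.
    A is a leaf — visit A.
At G: go right to X.
  Visit X.
  At X: no left child.
  At X: go right to B.
    Visit B.
    At B: no left child.
    At B: go right to Q.
      Visit Q.
      At Q: go left to M.
        M is a leaf — visit M.
      At Q: go right to R.
        Visit R.
        At R: no left child.
        At R: go right to F.
          F is a leaf — visit F.
Full pre-order sequence: G, E, C, A, X, B, Q, M, R, F.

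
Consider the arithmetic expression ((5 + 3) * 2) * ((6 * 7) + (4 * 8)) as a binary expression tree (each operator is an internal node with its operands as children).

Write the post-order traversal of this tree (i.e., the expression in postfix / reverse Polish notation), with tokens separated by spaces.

Post-order on an expression tree gives postfix notation: for each operator, emit left operand, right operand, then the operator.

5 3 + 2 * 6 7 * 4 8 * + *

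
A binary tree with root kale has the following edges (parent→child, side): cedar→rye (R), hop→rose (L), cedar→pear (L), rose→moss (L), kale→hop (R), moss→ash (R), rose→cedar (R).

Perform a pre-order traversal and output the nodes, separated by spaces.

kale hop rose moss ash cedar pear rye

Pre-order visits the node, then its left subtree, then its right subtree.
Visit kale.
At kale: no left child.
At kale: go right to hop.
  Visit hop.
  At hop: go left to rose.
    Visit rose.
    At rose: go left to moss.
      Visit moss.
      At moss: no left child.
      At moss: go right to ash.
        ash is a leaf — visit ash.
    At rose: go right to cedar.
      Visit cedar.
      At cedar: go left to pear.
        pear is a leaf — visit pear.
      At cedar: go right to rye.
        rye is a leaf — visit rye.
  At hop: no right child.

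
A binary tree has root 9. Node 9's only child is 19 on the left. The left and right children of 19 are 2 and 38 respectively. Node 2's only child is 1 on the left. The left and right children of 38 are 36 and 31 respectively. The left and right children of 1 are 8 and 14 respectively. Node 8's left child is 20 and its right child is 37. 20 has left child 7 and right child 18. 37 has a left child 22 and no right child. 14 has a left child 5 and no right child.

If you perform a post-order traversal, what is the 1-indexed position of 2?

Post-order visits the left subtree, then the right subtree, then the node.
At 9: go left to 19.
  At 19: go left to 2.
    At 2: go left to 1.
      At 1: go left to 8.
        At 8: go left to 20.
          At 20: go left to 7.
            7 is a leaf — visit 7.
          At 20: go right to 18.
            18 is a leaf — visit 18.
          Visit 20.
        At 8: go right to 37.
          At 37: go left to 22.
            22 is a leaf — visit 22.
          At 37: no right child.
          Visit 37.
        Visit 8.
      At 1: go right to 14.
        At 14: go left to 5.
          5 is a leaf — visit 5.
        At 14: no right child.
        Visit 14.
      Visit 1.
    At 2: no right child.
    Visit 2.
  At 19: go right to 38.
    At 38: go left to 36.
      36 is a leaf — visit 36.
    At 38: go right to 31.
      31 is a leaf — visit 31.
    Visit 38.
  Visit 19.
At 9: no right child.
Visit 9.
Full post-order sequence: 7, 18, 20, 22, 37, 8, 5, 14, 1, 2, 36, 31, 38, 19, 9.

10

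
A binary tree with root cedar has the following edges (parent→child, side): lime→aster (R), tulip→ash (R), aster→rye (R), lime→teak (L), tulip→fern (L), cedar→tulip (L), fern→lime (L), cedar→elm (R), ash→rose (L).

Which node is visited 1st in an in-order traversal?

In-order visits the left subtree, then the node, then the right subtree.
At cedar: go left to tulip.
  At tulip: go left to fern.
    At fern: go left to lime.
      At lime: go left to teak.
        teak is a leaf — visit teak.
      Visit lime.
      At lime: go right to aster.
        At aster: no left child.
        Visit aster.
        At aster: go right to rye.
          rye is a leaf — visit rye.
    Visit fern.
    At fern: no right child.
  Visit tulip.
  At tulip: go right to ash.
    At ash: go left to rose.
      rose is a leaf — visit rose.
    Visit ash.
    At ash: no right child.
Visit cedar.
At cedar: go right to elm.
  elm is a leaf — visit elm.
Full in-order sequence: teak, lime, aster, rye, fern, tulip, rose, ash, cedar, elm.

teak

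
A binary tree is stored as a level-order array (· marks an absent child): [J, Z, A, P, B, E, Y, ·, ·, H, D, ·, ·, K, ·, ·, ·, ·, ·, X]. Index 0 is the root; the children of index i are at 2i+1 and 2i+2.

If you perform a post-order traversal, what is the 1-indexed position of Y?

9

Post-order visits the left subtree, then the right subtree, then the node.
At J: go left to Z.
  At Z: go left to P.
    P is a leaf — visit P.
  At Z: go right to B.
    At B: go left to H.
      At H: go left to X.
        X is a leaf — visit X.
      At H: no right child.
      Visit H.
    At B: go right to D.
      D is a leaf — visit D.
    Visit B.
  Visit Z.
At J: go right to A.
  At A: go left to E.
    E is a leaf — visit E.
  At A: go right to Y.
    At Y: go left to K.
      K is a leaf — visit K.
    At Y: no right child.
    Visit Y.
  Visit A.
Visit J.
Full post-order sequence: P, X, H, D, B, Z, E, K, Y, A, J.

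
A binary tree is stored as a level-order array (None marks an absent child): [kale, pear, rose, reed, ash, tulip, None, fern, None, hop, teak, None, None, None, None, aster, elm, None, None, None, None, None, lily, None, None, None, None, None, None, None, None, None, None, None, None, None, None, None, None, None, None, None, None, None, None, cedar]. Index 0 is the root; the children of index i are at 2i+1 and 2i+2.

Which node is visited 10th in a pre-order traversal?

lily

Pre-order visits the node, then its left subtree, then its right subtree.
Visit kale.
At kale: go left to pear.
  Visit pear.
  At pear: go left to reed.
    Visit reed.
    At reed: go left to fern.
      Visit fern.
      At fern: go left to aster.
        aster is a leaf — visit aster.
      At fern: go right to elm.
        elm is a leaf — visit elm.
    At reed: no right child.
  At pear: go right to ash.
    Visit ash.
    At ash: go left to hop.
      hop is a leaf — visit hop.
    At ash: go right to teak.
      Visit teak.
      At teak: no left child.
      At teak: go right to lily.
        Visit lily.
        At lily: go left to cedar.
          cedar is a leaf — visit cedar.
        At lily: no right child.
At kale: go right to rose.
  Visit rose.
  At rose: go left to tulip.
    tulip is a leaf — visit tulip.
  At rose: no right child.
Full pre-order sequence: kale, pear, reed, fern, aster, elm, ash, hop, teak, lily, cedar, rose, tulip.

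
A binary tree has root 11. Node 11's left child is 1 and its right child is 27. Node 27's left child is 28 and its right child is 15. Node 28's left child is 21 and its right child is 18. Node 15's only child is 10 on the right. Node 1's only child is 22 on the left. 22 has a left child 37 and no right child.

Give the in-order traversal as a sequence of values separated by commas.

37, 22, 1, 11, 21, 28, 18, 27, 15, 10

In-order visits the left subtree, then the node, then the right subtree.
At 11: go left to 1.
  At 1: go left to 22.
    At 22: go left to 37.
      37 is a leaf — visit 37.
    Visit 22.
    At 22: no right child.
  Visit 1.
  At 1: no right child.
Visit 11.
At 11: go right to 27.
  At 27: go left to 28.
    At 28: go left to 21.
      21 is a leaf — visit 21.
    Visit 28.
    At 28: go right to 18.
      18 is a leaf — visit 18.
  Visit 27.
  At 27: go right to 15.
    At 15: no left child.
    Visit 15.
    At 15: go right to 10.
      10 is a leaf — visit 10.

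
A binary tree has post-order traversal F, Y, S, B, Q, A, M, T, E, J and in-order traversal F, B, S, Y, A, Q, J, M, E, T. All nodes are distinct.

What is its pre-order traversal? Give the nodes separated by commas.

J, A, B, F, S, Y, Q, E, M, T

The last element of post-order is the root; it splits in-order into left and right subtrees.
Root J: left subtree has 6 nodes {F, B, S, Y, A, Q}, right has 3 {M, E, T}.
  Root A: left subtree has 4 nodes {F, B, S, Y}, right has 1 {Q}.
    Root B: left subtree has 1 node {F}, right has 2 {S, Y}.
      Root S: left subtree has 0 nodes { }, right has 1 {Y}.
  Root E: left subtree has 1 node {M}, right has 1 {T}.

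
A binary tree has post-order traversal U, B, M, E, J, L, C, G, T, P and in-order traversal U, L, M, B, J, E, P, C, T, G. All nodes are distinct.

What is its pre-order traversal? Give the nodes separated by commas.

The last element of post-order is the root; it splits in-order into left and right subtrees.
Root P: left subtree has 6 nodes {U, L, M, B, J, E}, right has 3 {C, T, G}.
  Root L: left subtree has 1 node {U}, right has 4 {M, B, J, E}.
    Root J: left subtree has 2 nodes {M, B}, right has 1 {E}.
      Root M: left subtree has 0 nodes { }, right has 1 {B}.
  Root T: left subtree has 1 node {C}, right has 1 {G}.

P, L, U, J, M, B, E, T, C, G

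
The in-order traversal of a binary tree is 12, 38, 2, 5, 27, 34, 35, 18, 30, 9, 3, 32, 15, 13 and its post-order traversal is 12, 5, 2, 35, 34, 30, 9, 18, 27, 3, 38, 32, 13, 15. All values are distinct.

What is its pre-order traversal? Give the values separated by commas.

15, 32, 38, 12, 3, 27, 2, 5, 18, 34, 35, 9, 30, 13

The last element of post-order is the root; it splits in-order into left and right subtrees.
Root 15: left subtree has 12 nodes {12, 38, 2, 5, 27, 34, 35, 18, 30, 9, 3, 32}, right has 1 {13}.
  Root 32: left subtree has 11 nodes {12, 38, 2, 5, 27, 34, 35, 18, 30, 9, 3}, right has 0 { }.
    Root 38: left subtree has 1 node {12}, right has 9 {2, 5, 27, 34, 35, 18, 30, 9, 3}.
      Root 3: left subtree has 8 nodes {2, 5, 27, 34, 35, 18, 30, 9}, right has 0 { }.
        Root 27: left subtree has 2 nodes {2, 5}, right has 5 {34, 35, 18, 30, 9}.
          Root 2: left subtree has 0 nodes { }, right has 1 {5}.
          Root 18: left subtree has 2 nodes {34, 35}, right has 2 {30, 9}.
            Root 34: left subtree has 0 nodes { }, right has 1 {35}.
            Root 9: left subtree has 1 node {30}, right has 0 { }.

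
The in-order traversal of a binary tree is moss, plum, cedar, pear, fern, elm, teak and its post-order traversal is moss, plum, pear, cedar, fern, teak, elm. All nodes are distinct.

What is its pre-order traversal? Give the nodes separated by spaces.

elm fern cedar plum moss pear teak

The last element of post-order is the root; it splits in-order into left and right subtrees.
Root elm: left subtree has 5 nodes {moss, plum, cedar, pear, fern}, right has 1 {teak}.
  Root fern: left subtree has 4 nodes {moss, plum, cedar, pear}, right has 0 { }.
    Root cedar: left subtree has 2 nodes {moss, plum}, right has 1 {pear}.
      Root plum: left subtree has 1 node {moss}, right has 0 { }.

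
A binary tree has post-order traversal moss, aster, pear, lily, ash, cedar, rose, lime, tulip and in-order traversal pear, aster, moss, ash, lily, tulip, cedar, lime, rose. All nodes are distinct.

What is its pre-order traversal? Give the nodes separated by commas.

The last element of post-order is the root; it splits in-order into left and right subtrees.
Root tulip: left subtree has 5 nodes {pear, aster, moss, ash, lily}, right has 3 {cedar, lime, rose}.
  Root ash: left subtree has 3 nodes {pear, aster, moss}, right has 1 {lily}.
    Root pear: left subtree has 0 nodes { }, right has 2 {aster, moss}.
      Root aster: left subtree has 0 nodes { }, right has 1 {moss}.
  Root lime: left subtree has 1 node {cedar}, right has 1 {rose}.

tulip, ash, pear, aster, moss, lily, lime, cedar, rose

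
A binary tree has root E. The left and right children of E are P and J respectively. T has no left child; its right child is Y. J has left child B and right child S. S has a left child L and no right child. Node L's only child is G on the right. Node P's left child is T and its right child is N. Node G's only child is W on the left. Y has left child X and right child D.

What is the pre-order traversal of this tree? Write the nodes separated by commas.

Pre-order visits the node, then its left subtree, then its right subtree.
Visit E.
At E: go left to P.
  Visit P.
  At P: go left to T.
    Visit T.
    At T: no left child.
    At T: go right to Y.
      Visit Y.
      At Y: go left to X.
        X is a leaf — visit X.
      At Y: go right to D.
        D is a leaf — visit D.
  At P: go right to N.
    N is a leaf — visit N.
At E: go right to J.
  Visit J.
  At J: go left to B.
    B is a leaf — visit B.
  At J: go right to S.
    Visit S.
    At S: go left to L.
      Visit L.
      At L: no left child.
      At L: go right to G.
        Visit G.
        At G: go left to W.
          W is a leaf — visit W.
        At G: no right child.
    At S: no right child.

E, P, T, Y, X, D, N, J, B, S, L, G, W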